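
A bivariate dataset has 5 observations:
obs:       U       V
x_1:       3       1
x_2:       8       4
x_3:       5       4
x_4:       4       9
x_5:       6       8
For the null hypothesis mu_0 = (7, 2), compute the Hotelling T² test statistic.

Step 1 — sample mean vector:
  mean(U) = (3 + 8 + 5 + 4 + 6) / 5 = 26/5 = 5.2
  mean(V) = (1 + 4 + 4 + 9 + 8) / 5 = 26/5 = 5.2
  x̄ = (5.2, 5.2),  deviation x̄ - mu_0 = (5.2, 5.2) - (7, 2) = (-1.8, 3.2).

Step 2 — sample covariance matrix, S[i,j] = (1/(n-1)) · Σ_k (x_{k,i} - mean_i) · (x_{k,j} - mean_j), divisor n-1 = 4:
  S[U,U] = ((-2.2)·(-2.2) + (2.8)·(2.8) + (-0.2)·(-0.2) + (-1.2)·(-1.2) + (0.8)·(0.8)) / 4 = 14.8/4 = 3.7
  S[U,V] = ((-2.2)·(-4.2) + (2.8)·(-1.2) + (-0.2)·(-1.2) + (-1.2)·(3.8) + (0.8)·(2.8)) / 4 = 3.8/4 = 0.95
  S[V,V] = ((-4.2)·(-4.2) + (-1.2)·(-1.2) + (-1.2)·(-1.2) + (3.8)·(3.8) + (2.8)·(2.8)) / 4 = 42.8/4 = 10.7
  S = [[3.7, 0.95],
 [0.95, 10.7]].

Step 3 — invert S. det(S) = 3.7·10.7 - (0.95)² = 38.6875.
  S^{-1} = (1/det) · [[d, -b], [-b, a]] = [[0.2766, -0.0246],
 [-0.0246, 0.0956]].

Step 4 — quadratic form (x̄ - mu_0)^T · S^{-1} · (x̄ - mu_0):
  S^{-1} · (x̄ - mu_0) = (-0.5764, 0.3502),
  (x̄ - mu_0)^T · [...] = (-1.8)·(-0.5764) + (3.2)·(0.3502) = 2.1583.

Step 5 — scale by n: T² = 5 · 2.1583 = 10.7916.

T² ≈ 10.7916


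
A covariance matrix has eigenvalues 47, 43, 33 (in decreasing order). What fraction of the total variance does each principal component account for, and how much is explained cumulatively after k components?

Step 1 — total variance = trace(Sigma) = Σ λ_i = 47 + 43 + 33 = 123.

Step 2 — fraction explained by component i = λ_i / Σ λ:
  PC1: 47/123 = 0.3821
  PC2: 43/123 = 0.3496
  PC3: 33/123 = 0.2683

Step 3 — cumulative fraction after k components = (λ_1 + ... + λ_k) / Σ λ:
  k = 1: 47/123 = 0.3821
  k = 2: (47 + 43)/123 = 90/123 = 0.7317
  k = 3: (47 + 43 + 33)/123 = 123/123 = 1

Summary (fraction, with percent):

explained: PC1 0.3821 (38.21%), PC2 0.3496 (34.96%), PC3 0.2683 (26.83%);  cumulative: 0.3821, 0.7317, 1


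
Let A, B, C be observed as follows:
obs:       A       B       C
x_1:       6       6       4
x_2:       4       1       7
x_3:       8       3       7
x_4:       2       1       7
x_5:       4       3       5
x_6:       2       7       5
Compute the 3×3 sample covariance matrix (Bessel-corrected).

Step 1 — column means:
  mean(A) = (6 + 4 + 8 + 2 + 4 + 2) / 6 = 26/6 = 4.3333
  mean(B) = (6 + 1 + 3 + 1 + 3 + 7) / 6 = 21/6 = 3.5
  mean(C) = (4 + 7 + 7 + 7 + 5 + 5) / 6 = 35/6 = 5.8333

Step 2 — sample covariance S[i,j] = (1/(n-1)) · Σ_k (x_{k,i} - mean_i) · (x_{k,j} - mean_j), with n-1 = 5.
  S[A,A] = ((1.6667)·(1.6667) + (-0.3333)·(-0.3333) + (3.6667)·(3.6667) + (-2.3333)·(-2.3333) + (-0.3333)·(-0.3333) + (-2.3333)·(-2.3333)) / 5 = 27.3333/5 = 5.4667
  S[A,B] = ((1.6667)·(2.5) + (-0.3333)·(-2.5) + (3.6667)·(-0.5) + (-2.3333)·(-2.5) + (-0.3333)·(-0.5) + (-2.3333)·(3.5)) / 5 = 1/5 = 0.2
  S[A,C] = ((1.6667)·(-1.8333) + (-0.3333)·(1.1667) + (3.6667)·(1.1667) + (-2.3333)·(1.1667) + (-0.3333)·(-0.8333) + (-2.3333)·(-0.8333)) / 5 = 0.3333/5 = 0.0667
  S[B,B] = ((2.5)·(2.5) + (-2.5)·(-2.5) + (-0.5)·(-0.5) + (-2.5)·(-2.5) + (-0.5)·(-0.5) + (3.5)·(3.5)) / 5 = 31.5/5 = 6.3
  S[B,C] = ((2.5)·(-1.8333) + (-2.5)·(1.1667) + (-0.5)·(1.1667) + (-2.5)·(1.1667) + (-0.5)·(-0.8333) + (3.5)·(-0.8333)) / 5 = -13.5/5 = -2.7
  S[C,C] = ((-1.8333)·(-1.8333) + (1.1667)·(1.1667) + (1.1667)·(1.1667) + (1.1667)·(1.1667) + (-0.8333)·(-0.8333) + (-0.8333)·(-0.8333)) / 5 = 8.8333/5 = 1.7667

S is symmetric (S[j,i] = S[i,j]). Assembling:

S = [[5.4667, 0.2, 0.0667],
 [0.2, 6.3, -2.7],
 [0.0667, -2.7, 1.7667]]


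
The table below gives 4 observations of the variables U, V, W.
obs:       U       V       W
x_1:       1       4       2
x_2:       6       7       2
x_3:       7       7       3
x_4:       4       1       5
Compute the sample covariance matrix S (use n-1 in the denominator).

Step 1 — column means:
  mean(U) = (1 + 6 + 7 + 4) / 4 = 18/4 = 4.5
  mean(V) = (4 + 7 + 7 + 1) / 4 = 19/4 = 4.75
  mean(W) = (2 + 2 + 3 + 5) / 4 = 12/4 = 3

Step 2 — sample covariance S[i,j] = (1/(n-1)) · Σ_k (x_{k,i} - mean_i) · (x_{k,j} - mean_j), with n-1 = 3.
  S[U,U] = ((-3.5)·(-3.5) + (1.5)·(1.5) + (2.5)·(2.5) + (-0.5)·(-0.5)) / 3 = 21/3 = 7
  S[U,V] = ((-3.5)·(-0.75) + (1.5)·(2.25) + (2.5)·(2.25) + (-0.5)·(-3.75)) / 3 = 13.5/3 = 4.5
  S[U,W] = ((-3.5)·(-1) + (1.5)·(-1) + (2.5)·(0) + (-0.5)·(2)) / 3 = 1/3 = 0.3333
  S[V,V] = ((-0.75)·(-0.75) + (2.25)·(2.25) + (2.25)·(2.25) + (-3.75)·(-3.75)) / 3 = 24.75/3 = 8.25
  S[V,W] = ((-0.75)·(-1) + (2.25)·(-1) + (2.25)·(0) + (-3.75)·(2)) / 3 = -9/3 = -3
  S[W,W] = ((-1)·(-1) + (-1)·(-1) + (0)·(0) + (2)·(2)) / 3 = 6/3 = 2

S is symmetric (S[j,i] = S[i,j]). Assembling:

S = [[7, 4.5, 0.3333],
 [4.5, 8.25, -3],
 [0.3333, -3, 2]]


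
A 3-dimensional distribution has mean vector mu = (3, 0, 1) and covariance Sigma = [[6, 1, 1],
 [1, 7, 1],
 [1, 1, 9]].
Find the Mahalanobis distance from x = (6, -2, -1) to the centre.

Step 1 — centre the observation: (x - mu) = (3, -2, -2).

Step 2 — invert Sigma (cofactor / det for 3×3, or solve directly):
  Sigma^{-1} = [[0.1732, -0.0223, -0.0168],
 [-0.0223, 0.148, -0.014],
 [-0.0168, -0.014, 0.1145]].

Step 3 — form the quadratic (x - mu)^T · Sigma^{-1} · (x - mu):
  Sigma^{-1} · (x - mu) = (0.5978, -0.3352, -0.2514).
  (x - mu)^T · [Sigma^{-1} · (x - mu)] = (3)·(0.5978) + (-2)·(-0.3352) + (-2)·(-0.2514) = 2.9665.

Step 4 — take square root: d = √(2.9665) ≈ 1.7223.

d(x, mu) = √(2.9665) ≈ 1.7223


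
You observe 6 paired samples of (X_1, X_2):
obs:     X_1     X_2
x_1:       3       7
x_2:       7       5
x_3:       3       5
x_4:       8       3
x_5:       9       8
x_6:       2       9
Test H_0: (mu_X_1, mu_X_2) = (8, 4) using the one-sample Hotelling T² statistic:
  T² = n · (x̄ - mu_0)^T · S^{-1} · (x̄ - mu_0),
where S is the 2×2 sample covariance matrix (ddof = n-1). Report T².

Step 1 — sample mean vector:
  mean(X_1) = (3 + 7 + 3 + 8 + 9 + 2) / 6 = 32/6 = 5.3333
  mean(X_2) = (7 + 5 + 5 + 3 + 8 + 9) / 6 = 37/6 = 6.1667
  x̄ = (5.3333, 6.1667),  deviation x̄ - mu_0 = (5.3333, 6.1667) - (8, 4) = (-2.6667, 2.1667).

Step 2 — sample covariance matrix, S[i,j] = (1/(n-1)) · Σ_k (x_{k,i} - mean_i) · (x_{k,j} - mean_j), divisor n-1 = 5:
  S[X_1,X_1] = ((-2.3333)·(-2.3333) + (1.6667)·(1.6667) + (-2.3333)·(-2.3333) + (2.6667)·(2.6667) + (3.6667)·(3.6667) + (-3.3333)·(-3.3333)) / 5 = 45.3333/5 = 9.0667
  S[X_1,X_2] = ((-2.3333)·(0.8333) + (1.6667)·(-1.1667) + (-2.3333)·(-1.1667) + (2.6667)·(-3.1667) + (3.6667)·(1.8333) + (-3.3333)·(2.8333)) / 5 = -12.3333/5 = -2.4667
  S[X_2,X_2] = ((0.8333)·(0.8333) + (-1.1667)·(-1.1667) + (-1.1667)·(-1.1667) + (-3.1667)·(-3.1667) + (1.8333)·(1.8333) + (2.8333)·(2.8333)) / 5 = 24.8333/5 = 4.9667
  S = [[9.0667, -2.4667],
 [-2.4667, 4.9667]].

Step 3 — invert S. det(S) = 9.0667·4.9667 - (-2.4667)² = 38.9467.
  S^{-1} = (1/det) · [[d, -b], [-b, a]] = [[0.1275, 0.0633],
 [0.0633, 0.2328]].

Step 4 — quadratic form (x̄ - mu_0)^T · S^{-1} · (x̄ - mu_0):
  S^{-1} · (x̄ - mu_0) = (-0.2028, 0.3355),
  (x̄ - mu_0)^T · [...] = (-2.6667)·(-0.2028) + (2.1667)·(0.3355) = 1.2678.

Step 5 — scale by n: T² = 6 · 1.2678 = 7.607.

T² ≈ 7.607


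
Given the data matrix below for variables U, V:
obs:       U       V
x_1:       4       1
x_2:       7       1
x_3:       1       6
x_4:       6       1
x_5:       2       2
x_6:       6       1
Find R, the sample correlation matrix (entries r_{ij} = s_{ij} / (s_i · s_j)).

Step 1 — column means:
  mean(U) = (4 + 7 + 1 + 6 + 2 + 6) / 6 = 26/6 = 4.3333
  mean(V) = (1 + 1 + 6 + 1 + 2 + 1) / 6 = 12/6 = 2

Step 2 — sample variances and covariances s[i,j] = (1/(n-1)) · Σ_k (x_{k,i} - mean_i) · (x_{k,j} - mean_j), with n-1 = 5:
  s[U,U] = ((-0.3333)·(-0.3333) + (2.6667)·(2.6667) + (-3.3333)·(-3.3333) + (1.6667)·(1.6667) + (-2.3333)·(-2.3333) + (1.6667)·(1.6667)) / 5 = 29.3333/5 = 5.8667
  s[U,V] = ((-0.3333)·(-1) + (2.6667)·(-1) + (-3.3333)·(4) + (1.6667)·(-1) + (-2.3333)·(0) + (1.6667)·(-1)) / 5 = -19/5 = -3.8
  s[V,V] = ((-1)·(-1) + (-1)·(-1) + (4)·(4) + (-1)·(-1) + (0)·(0) + (-1)·(-1)) / 5 = 20/5 = 4
  Sample standard deviations s_i = √(s[i,i]):
  s(U) = √(5.8667) = 2.4221
  s(V) = √(4) = 2

Step 3 — r_{ij} = s_{ij} / (s_i · s_j):
  r[U,U] = 1 (diagonal).
  r[U,V] = -3.8 / (2.4221 · 2) = -3.8 / 4.8442 = -0.7844
  r[V,V] = 1 (diagonal).

R is symmetric with unit diagonal. Assembling:

R = [[1, -0.7844],
 [-0.7844, 1]]


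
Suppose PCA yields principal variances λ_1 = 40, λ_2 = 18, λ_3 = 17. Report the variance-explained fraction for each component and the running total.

Step 1 — total variance = trace(Sigma) = Σ λ_i = 40 + 18 + 17 = 75.

Step 2 — fraction explained by component i = λ_i / Σ λ:
  PC1: 40/75 = 0.5333
  PC2: 18/75 = 0.24
  PC3: 17/75 = 0.2267

Step 3 — cumulative fraction after k components = (λ_1 + ... + λ_k) / Σ λ:
  k = 1: 40/75 = 0.5333
  k = 2: (40 + 18)/75 = 58/75 = 0.7733
  k = 3: (40 + 18 + 17)/75 = 75/75 = 1

Summary (fraction, with percent):

explained: PC1 0.5333 (53.33%), PC2 0.24 (24%), PC3 0.2267 (22.67%);  cumulative: 0.5333, 0.7733, 1


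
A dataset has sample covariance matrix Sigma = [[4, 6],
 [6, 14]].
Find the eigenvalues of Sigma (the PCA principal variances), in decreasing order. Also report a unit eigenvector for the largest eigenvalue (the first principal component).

Step 1 — characteristic polynomial of 2×2 Sigma:
  det(Sigma - λI) = λ² - trace · λ + det = 0.
  trace = 4 + 14 = 18, det = 4·14 - (6)² = 20.
Step 2 — discriminant:
  Δ = trace² - 4·det = 324 - 80 = 244.
Step 3 — eigenvalues:
  λ = (trace ± √Δ)/2 = (18 ± 15.6205)/2,
  λ_1 = 16.8102,  λ_2 = 1.1898.

Step 4 — unit eigenvector for λ_1: solve (Sigma - λ_1 I)v = 0. First row:
  (4 - 16.8102)·v_x + (6)·v_y = 0, i.e. (-12.8102)·v_x + (6)·v_y = 0,
  so v ∝ (b, λ_1 - a) = (6, 12.8102) = u.
  ||u|| = √((6)² + (12.8102)²) = √(200.1025) ≈ 14.1458,
  v_1 = u/||u|| ≈ (0.4242, 0.9056) (||v_1|| = 1).

λ_1 = 16.8102,  λ_2 = 1.1898;  v_1 ≈ (0.4242, 0.9056)


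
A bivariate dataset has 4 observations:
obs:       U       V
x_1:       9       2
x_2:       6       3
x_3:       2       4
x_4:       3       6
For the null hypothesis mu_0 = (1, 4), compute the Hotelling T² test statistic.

Step 1 — sample mean vector:
  mean(U) = (9 + 6 + 2 + 3) / 4 = 20/4 = 5
  mean(V) = (2 + 3 + 4 + 6) / 4 = 15/4 = 3.75
  x̄ = (5, 3.75),  deviation x̄ - mu_0 = (5, 3.75) - (1, 4) = (4, -0.25).

Step 2 — sample covariance matrix, S[i,j] = (1/(n-1)) · Σ_k (x_{k,i} - mean_i) · (x_{k,j} - mean_j), divisor n-1 = 3:
  S[U,U] = ((4)·(4) + (1)·(1) + (-3)·(-3) + (-2)·(-2)) / 3 = 30/3 = 10
  S[U,V] = ((4)·(-1.75) + (1)·(-0.75) + (-3)·(0.25) + (-2)·(2.25)) / 3 = -13/3 = -4.3333
  S[V,V] = ((-1.75)·(-1.75) + (-0.75)·(-0.75) + (0.25)·(0.25) + (2.25)·(2.25)) / 3 = 8.75/3 = 2.9167
  S = [[10, -4.3333],
 [-4.3333, 2.9167]].

Step 3 — invert S. det(S) = 10·2.9167 - (-4.3333)² = 10.3889.
  S^{-1} = (1/det) · [[d, -b], [-b, a]] = [[0.2807, 0.4171],
 [0.4171, 0.9626]].

Step 4 — quadratic form (x̄ - mu_0)^T · S^{-1} · (x̄ - mu_0):
  S^{-1} · (x̄ - mu_0) = (1.0187, 1.4278),
  (x̄ - mu_0)^T · [...] = (4)·(1.0187) + (-0.25)·(1.4278) = 3.7179.

Step 5 — scale by n: T² = 4 · 3.7179 = 14.8717.

T² ≈ 14.8717


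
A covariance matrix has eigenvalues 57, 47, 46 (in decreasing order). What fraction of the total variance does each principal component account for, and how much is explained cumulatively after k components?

Step 1 — total variance = trace(Sigma) = Σ λ_i = 57 + 47 + 46 = 150.

Step 2 — fraction explained by component i = λ_i / Σ λ:
  PC1: 57/150 = 0.38
  PC2: 47/150 = 0.3133
  PC3: 46/150 = 0.3067

Step 3 — cumulative fraction after k components = (λ_1 + ... + λ_k) / Σ λ:
  k = 1: 57/150 = 0.38
  k = 2: (57 + 47)/150 = 104/150 = 0.6933
  k = 3: (57 + 47 + 46)/150 = 150/150 = 1

Summary (fraction, with percent):

explained: PC1 0.38 (38%), PC2 0.3133 (31.33%), PC3 0.3067 (30.67%);  cumulative: 0.38, 0.6933, 1


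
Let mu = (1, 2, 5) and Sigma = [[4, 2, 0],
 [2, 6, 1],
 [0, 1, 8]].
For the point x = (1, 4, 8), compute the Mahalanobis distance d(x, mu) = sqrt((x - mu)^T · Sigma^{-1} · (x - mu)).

Step 1 — centre the observation: (x - mu) = (0, 2, 3).

Step 2 — invert Sigma (cofactor / det for 3×3, or solve directly):
  Sigma^{-1} = [[0.3013, -0.1026, 0.0128],
 [-0.1026, 0.2051, -0.0256],
 [0.0128, -0.0256, 0.1282]].

Step 3 — form the quadratic (x - mu)^T · Sigma^{-1} · (x - mu):
  Sigma^{-1} · (x - mu) = (-0.1667, 0.3333, 0.3333).
  (x - mu)^T · [Sigma^{-1} · (x - mu)] = (0)·(-0.1667) + (2)·(0.3333) + (3)·(0.3333) = 1.6667.

Step 4 — take square root: d = √(1.6667) ≈ 1.291.

d(x, mu) = √(1.6667) ≈ 1.291


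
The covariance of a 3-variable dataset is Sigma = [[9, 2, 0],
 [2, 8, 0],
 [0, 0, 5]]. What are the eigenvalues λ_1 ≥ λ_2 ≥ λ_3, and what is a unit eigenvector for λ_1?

Step 1 — characteristic polynomial p(λ) = det(λI - Sigma) = λ³ - tr·λ² + c_1·λ - det, where tr = trace, c_1 = sum of the principal 2×2 minors, det = det(Sigma):
  tr = 9 + 8 + 5 = 22,
  c_1 = (9·8 - (2)²) + (9·5 - (0)²) + (8·5 - (0)²) = 68 + 45 + 40 = 153,
  det = 9·(8·5 - (0)²) - (2)·((2)·5 - (0)·(0)) + (0)·((2)·(0) - 8·(0)) = 9·(40) - (2)·(10) + (0)·(0) = 340.
  So p(λ) = λ³ - 22λ² + 153λ - 340.
Step 2 — look for an integer root (rational root theorem: any rational root is an integer divisor of 340). Testing λ = 5:
  p(5) = 125 - 550 + 765 - 340 = 0  ✓
  Dividing out (λ - 5): p(λ) = (λ - 5)(λ² - 17λ + 68).
Step 3 — remaining eigenvalues from the quadratic λ² - 17λ + 68 = 0:
  Δ = 17² - 4·68 = 289 - 272 = 17,  λ = (17 ± √17)/2 = (17 ± 4.1231)/2 ≈ 10.5616 or 6.4384.
  Sorted: λ_1 = 10.5616,  λ_2 = 6.4384,  λ_3 = 5  (check: sum = 22 = tr ✓).

Step 4 — unit eigenvector for λ_1 ≈ 10.5616: v spans the null space of (Sigma - λ_1 I), whose rows are
  r_1 = (-1.5616, 2, 0),  r_2 = (2, -2.5616, 0),  r_3 = (0, 0, -5.5616).
  v is orthogonal to every row, so take v ∝ r_1 × r_3 = ((2)·(-5.5616) - (0)·(0), (0)·(0) - (-1.5616)·(-5.5616), (-1.5616)·(0) - (2)·(0)) ≈ (-11.1231, -8.6847, 0).
  Rescale (multiply by -1 so the first nonzero entry is positive): u = (11.1231, 8.6847, 0).
  ||u|| = √((11.1231)² + (8.6847)² + (0)²) = √(199.1468) ≈ 14.1119,  v_1 = u/||u|| ≈ (0.7882, 0.6154, 0) (||v_1|| = 1).

λ_1 = 10.5616,  λ_2 = 6.4384,  λ_3 = 5;  v_1 ≈ (0.7882, 0.6154, 0)


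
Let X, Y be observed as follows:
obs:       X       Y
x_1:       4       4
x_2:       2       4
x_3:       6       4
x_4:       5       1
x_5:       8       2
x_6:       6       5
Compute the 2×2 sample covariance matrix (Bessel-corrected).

Step 1 — column means:
  mean(X) = (4 + 2 + 6 + 5 + 8 + 6) / 6 = 31/6 = 5.1667
  mean(Y) = (4 + 4 + 4 + 1 + 2 + 5) / 6 = 20/6 = 3.3333

Step 2 — sample covariance S[i,j] = (1/(n-1)) · Σ_k (x_{k,i} - mean_i) · (x_{k,j} - mean_j), with n-1 = 5.
  S[X,X] = ((-1.1667)·(-1.1667) + (-3.1667)·(-3.1667) + (0.8333)·(0.8333) + (-0.1667)·(-0.1667) + (2.8333)·(2.8333) + (0.8333)·(0.8333)) / 5 = 20.8333/5 = 4.1667
  S[X,Y] = ((-1.1667)·(0.6667) + (-3.1667)·(0.6667) + (0.8333)·(0.6667) + (-0.1667)·(-2.3333) + (2.8333)·(-1.3333) + (0.8333)·(1.6667)) / 5 = -4.3333/5 = -0.8667
  S[Y,Y] = ((0.6667)·(0.6667) + (0.6667)·(0.6667) + (0.6667)·(0.6667) + (-2.3333)·(-2.3333) + (-1.3333)·(-1.3333) + (1.6667)·(1.6667)) / 5 = 11.3333/5 = 2.2667

S is symmetric (S[j,i] = S[i,j]). Assembling:

S = [[4.1667, -0.8667],
 [-0.8667, 2.2667]]


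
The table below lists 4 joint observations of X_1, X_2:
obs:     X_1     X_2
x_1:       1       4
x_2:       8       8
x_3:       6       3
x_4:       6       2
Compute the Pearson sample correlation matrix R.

Step 1 — column means:
  mean(X_1) = (1 + 8 + 6 + 6) / 4 = 21/4 = 5.25
  mean(X_2) = (4 + 8 + 3 + 2) / 4 = 17/4 = 4.25

Step 2 — sample variances and covariances s[i,j] = (1/(n-1)) · Σ_k (x_{k,i} - mean_i) · (x_{k,j} - mean_j), with n-1 = 3:
  s[X_1,X_1] = ((-4.25)·(-4.25) + (2.75)·(2.75) + (0.75)·(0.75) + (0.75)·(0.75)) / 3 = 26.75/3 = 8.9167
  s[X_1,X_2] = ((-4.25)·(-0.25) + (2.75)·(3.75) + (0.75)·(-1.25) + (0.75)·(-2.25)) / 3 = 8.75/3 = 2.9167
  s[X_2,X_2] = ((-0.25)·(-0.25) + (3.75)·(3.75) + (-1.25)·(-1.25) + (-2.25)·(-2.25)) / 3 = 20.75/3 = 6.9167
  Sample standard deviations s_i = √(s[i,i]):
  s(X_1) = √(8.9167) = 2.9861
  s(X_2) = √(6.9167) = 2.63

Step 3 — r_{ij} = s_{ij} / (s_i · s_j):
  r[X_1,X_1] = 1 (diagonal).
  r[X_1,X_2] = 2.9167 / (2.9861 · 2.63) = 2.9167 / 7.8533 = 0.3714
  r[X_2,X_2] = 1 (diagonal).

R is symmetric with unit diagonal. Assembling:

R = [[1, 0.3714],
 [0.3714, 1]]


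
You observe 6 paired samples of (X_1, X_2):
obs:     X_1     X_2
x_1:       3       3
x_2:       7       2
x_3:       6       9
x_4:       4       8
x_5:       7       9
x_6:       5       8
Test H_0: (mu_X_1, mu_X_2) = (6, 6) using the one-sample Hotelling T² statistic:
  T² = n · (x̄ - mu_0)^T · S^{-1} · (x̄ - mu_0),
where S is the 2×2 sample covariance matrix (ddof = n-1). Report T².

Step 1 — sample mean vector:
  mean(X_1) = (3 + 7 + 6 + 4 + 7 + 5) / 6 = 32/6 = 5.3333
  mean(X_2) = (3 + 2 + 9 + 8 + 9 + 8) / 6 = 39/6 = 6.5
  x̄ = (5.3333, 6.5),  deviation x̄ - mu_0 = (5.3333, 6.5) - (6, 6) = (-0.6667, 0.5).

Step 2 — sample covariance matrix, S[i,j] = (1/(n-1)) · Σ_k (x_{k,i} - mean_i) · (x_{k,j} - mean_j), divisor n-1 = 5:
  S[X_1,X_1] = ((-2.3333)·(-2.3333) + (1.6667)·(1.6667) + (0.6667)·(0.6667) + (-1.3333)·(-1.3333) + (1.6667)·(1.6667) + (-0.3333)·(-0.3333)) / 5 = 13.3333/5 = 2.6667
  S[X_1,X_2] = ((-2.3333)·(-3.5) + (1.6667)·(-4.5) + (0.6667)·(2.5) + (-1.3333)·(1.5) + (1.6667)·(2.5) + (-0.3333)·(1.5)) / 5 = 4/5 = 0.8
  S[X_2,X_2] = ((-3.5)·(-3.5) + (-4.5)·(-4.5) + (2.5)·(2.5) + (1.5)·(1.5) + (2.5)·(2.5) + (1.5)·(1.5)) / 5 = 49.5/5 = 9.9
  S = [[2.6667, 0.8],
 [0.8, 9.9]].

Step 3 — invert S. det(S) = 2.6667·9.9 - (0.8)² = 25.76.
  S^{-1} = (1/det) · [[d, -b], [-b, a]] = [[0.3843, -0.0311],
 [-0.0311, 0.1035]].

Step 4 — quadratic form (x̄ - mu_0)^T · S^{-1} · (x̄ - mu_0):
  S^{-1} · (x̄ - mu_0) = (-0.2717, 0.0725),
  (x̄ - mu_0)^T · [...] = (-0.6667)·(-0.2717) + (0.5)·(0.0725) = 0.2174.

Step 5 — scale by n: T² = 6 · 0.2174 = 1.3043.

T² ≈ 1.3043


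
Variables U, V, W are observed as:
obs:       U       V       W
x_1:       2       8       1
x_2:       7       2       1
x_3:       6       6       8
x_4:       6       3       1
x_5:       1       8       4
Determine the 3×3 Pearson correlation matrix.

Step 1 — column means:
  mean(U) = (2 + 7 + 6 + 6 + 1) / 5 = 22/5 = 4.4
  mean(V) = (8 + 2 + 6 + 3 + 8) / 5 = 27/5 = 5.4
  mean(W) = (1 + 1 + 8 + 1 + 4) / 5 = 15/5 = 3

Step 2 — sample variances and covariances s[i,j] = (1/(n-1)) · Σ_k (x_{k,i} - mean_i) · (x_{k,j} - mean_j), with n-1 = 4:
  s[U,U] = ((-2.4)·(-2.4) + (2.6)·(2.6) + (1.6)·(1.6) + (1.6)·(1.6) + (-3.4)·(-3.4)) / 4 = 29.2/4 = 7.3
  s[U,V] = ((-2.4)·(2.6) + (2.6)·(-3.4) + (1.6)·(0.6) + (1.6)·(-2.4) + (-3.4)·(2.6)) / 4 = -26.8/4 = -6.7
  s[U,W] = ((-2.4)·(-2) + (2.6)·(-2) + (1.6)·(5) + (1.6)·(-2) + (-3.4)·(1)) / 4 = 1/4 = 0.25
  s[V,V] = ((2.6)·(2.6) + (-3.4)·(-3.4) + (0.6)·(0.6) + (-2.4)·(-2.4) + (2.6)·(2.6)) / 4 = 31.2/4 = 7.8
  s[V,W] = ((2.6)·(-2) + (-3.4)·(-2) + (0.6)·(5) + (-2.4)·(-2) + (2.6)·(1)) / 4 = 12/4 = 3
  s[W,W] = ((-2)·(-2) + (-2)·(-2) + (5)·(5) + (-2)·(-2) + (1)·(1)) / 4 = 38/4 = 9.5
  Sample standard deviations s_i = √(s[i,i]):
  s(U) = √(7.3) = 2.7019
  s(V) = √(7.8) = 2.7928
  s(W) = √(9.5) = 3.0822

Step 3 — r_{ij} = s_{ij} / (s_i · s_j):
  r[U,U] = 1 (diagonal).
  r[U,V] = -6.7 / (2.7019 · 2.7928) = -6.7 / 7.5459 = -0.8879
  r[U,W] = 0.25 / (2.7019 · 3.0822) = 0.25 / 8.3277 = 0.03
  r[V,V] = 1 (diagonal).
  r[V,W] = 3 / (2.7928 · 3.0822) = 3 / 8.6081 = 0.3485
  r[W,W] = 1 (diagonal).

R is symmetric with unit diagonal. Assembling:

R = [[1, -0.8879, 0.03],
 [-0.8879, 1, 0.3485],
 [0.03, 0.3485, 1]]


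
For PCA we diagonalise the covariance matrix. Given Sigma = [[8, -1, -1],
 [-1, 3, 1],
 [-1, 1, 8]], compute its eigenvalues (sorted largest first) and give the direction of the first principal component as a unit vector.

Step 1 — characteristic polynomial p(λ) = det(λI - Sigma) = λ³ - tr·λ² + c_1·λ - det, where tr = trace, c_1 = sum of the principal 2×2 minors, det = det(Sigma):
  tr = 8 + 3 + 8 = 19,
  c_1 = (8·3 - (-1)²) + (8·8 - (-1)²) + (3·8 - (1)²) = 23 + 63 + 23 = 109,
  det = 8·(3·8 - (1)²) - (-1)·((-1)·8 - (1)·(-1)) + (-1)·((-1)·(1) - 3·(-1)) = 8·(23) - (-1)·(-7) + (-1)·(2) = 175.
  So p(λ) = λ³ - 19λ² + 109λ - 175.
Step 2 — look for an integer root (rational root theorem: any rational root is an integer divisor of 175). Testing λ = 7:
  p(7) = 343 - 931 + 763 - 175 = 0  ✓
  Dividing out (λ - 7): p(λ) = (λ - 7)(λ² - 12λ + 25).
Step 3 — remaining eigenvalues from the quadratic λ² - 12λ + 25 = 0:
  Δ = 12² - 4·25 = 144 - 100 = 44,  λ = (12 ± √44)/2 = (12 ± 6.6332)/2 ≈ 9.3166 or 2.6834.
  Sorted: λ_1 = 9.3166,  λ_2 = 7,  λ_3 = 2.6834  (check: sum = 19 = tr ✓).

Step 4 — unit eigenvector for λ_1 ≈ 9.3166: v spans the null space of (Sigma - λ_1 I), whose rows are
  r_1 = (-1.3166, -1, -1),  r_2 = (-1, -6.3166, 1),  r_3 = (-1, 1, -1.3166).
  v is orthogonal to every row, so take v ∝ r_1 × r_2 = ((-1)·(1) - (-1)·(-6.3166), (-1)·(-1) - (-1.3166)·(1), (-1.3166)·(-6.3166) - (-1)·(-1)) ≈ (-7.3166, 2.3166, 7.3166).
  Rescale (multiply by -1 so the first nonzero entry is positive): u = (7.3166, -2.3166, -7.3166).
  ||u|| = √((7.3166)² + (-2.3166)² + (-7.3166)²) = √(112.4327) ≈ 10.6034,  v_1 = u/||u|| ≈ (0.69, -0.2185, -0.69) (||v_1|| = 1).

λ_1 = 9.3166,  λ_2 = 7,  λ_3 = 2.6834;  v_1 ≈ (0.69, -0.2185, -0.69)


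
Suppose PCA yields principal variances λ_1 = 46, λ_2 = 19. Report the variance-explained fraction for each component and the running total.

Step 1 — total variance = trace(Sigma) = Σ λ_i = 46 + 19 = 65.

Step 2 — fraction explained by component i = λ_i / Σ λ:
  PC1: 46/65 = 0.7077
  PC2: 19/65 = 0.2923

Step 3 — cumulative fraction after k components = (λ_1 + ... + λ_k) / Σ λ:
  k = 1: 46/65 = 0.7077
  k = 2: (46 + 19)/65 = 65/65 = 1

Summary (fraction, with percent):

explained: PC1 0.7077 (70.77%), PC2 0.2923 (29.23%);  cumulative: 0.7077, 1


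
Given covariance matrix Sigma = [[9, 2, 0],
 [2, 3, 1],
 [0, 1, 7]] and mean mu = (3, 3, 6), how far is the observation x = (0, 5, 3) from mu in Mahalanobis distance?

Step 1 — centre the observation: (x - mu) = (-3, 2, -3).

Step 2 — invert Sigma (cofactor / det for 3×3, or solve directly):
  Sigma^{-1} = [[0.1316, -0.0921, 0.0132],
 [-0.0921, 0.4145, -0.0592],
 [0.0132, -0.0592, 0.1513]].

Step 3 — form the quadratic (x - mu)^T · Sigma^{-1} · (x - mu):
  Sigma^{-1} · (x - mu) = (-0.6184, 1.2829, -0.6118).
  (x - mu)^T · [Sigma^{-1} · (x - mu)] = (-3)·(-0.6184) + (2)·(1.2829) + (-3)·(-0.6118) = 6.2566.

Step 4 — take square root: d = √(6.2566) ≈ 2.5013.

d(x, mu) = √(6.2566) ≈ 2.5013


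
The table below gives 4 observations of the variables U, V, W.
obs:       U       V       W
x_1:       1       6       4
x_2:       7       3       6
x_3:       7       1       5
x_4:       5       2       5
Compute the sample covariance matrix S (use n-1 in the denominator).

Step 1 — column means:
  mean(U) = (1 + 7 + 7 + 5) / 4 = 20/4 = 5
  mean(V) = (6 + 3 + 1 + 2) / 4 = 12/4 = 3
  mean(W) = (4 + 6 + 5 + 5) / 4 = 20/4 = 5

Step 2 — sample covariance S[i,j] = (1/(n-1)) · Σ_k (x_{k,i} - mean_i) · (x_{k,j} - mean_j), with n-1 = 3.
  S[U,U] = ((-4)·(-4) + (2)·(2) + (2)·(2) + (0)·(0)) / 3 = 24/3 = 8
  S[U,V] = ((-4)·(3) + (2)·(0) + (2)·(-2) + (0)·(-1)) / 3 = -16/3 = -5.3333
  S[U,W] = ((-4)·(-1) + (2)·(1) + (2)·(0) + (0)·(0)) / 3 = 6/3 = 2
  S[V,V] = ((3)·(3) + (0)·(0) + (-2)·(-2) + (-1)·(-1)) / 3 = 14/3 = 4.6667
  S[V,W] = ((3)·(-1) + (0)·(1) + (-2)·(0) + (-1)·(0)) / 3 = -3/3 = -1
  S[W,W] = ((-1)·(-1) + (1)·(1) + (0)·(0) + (0)·(0)) / 3 = 2/3 = 0.6667

S is symmetric (S[j,i] = S[i,j]). Assembling:

S = [[8, -5.3333, 2],
 [-5.3333, 4.6667, -1],
 [2, -1, 0.6667]]


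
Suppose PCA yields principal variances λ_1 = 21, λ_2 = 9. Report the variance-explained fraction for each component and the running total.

Step 1 — total variance = trace(Sigma) = Σ λ_i = 21 + 9 = 30.

Step 2 — fraction explained by component i = λ_i / Σ λ:
  PC1: 21/30 = 0.7
  PC2: 9/30 = 0.3

Step 3 — cumulative fraction after k components = (λ_1 + ... + λ_k) / Σ λ:
  k = 1: 21/30 = 0.7
  k = 2: (21 + 9)/30 = 30/30 = 1

Summary (fraction, with percent):

explained: PC1 0.7 (70%), PC2 0.3 (30%);  cumulative: 0.7, 1


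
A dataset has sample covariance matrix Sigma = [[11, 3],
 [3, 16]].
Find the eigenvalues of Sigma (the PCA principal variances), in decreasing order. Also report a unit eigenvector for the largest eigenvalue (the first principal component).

Step 1 — characteristic polynomial of 2×2 Sigma:
  det(Sigma - λI) = λ² - trace · λ + det = 0.
  trace = 11 + 16 = 27, det = 11·16 - (3)² = 167.
Step 2 — discriminant:
  Δ = trace² - 4·det = 729 - 668 = 61.
Step 3 — eigenvalues:
  λ = (trace ± √Δ)/2 = (27 ± 7.8102)/2,
  λ_1 = 17.4051,  λ_2 = 9.5949.

Step 4 — unit eigenvector for λ_1: solve (Sigma - λ_1 I)v = 0. First row:
  (11 - 17.4051)·v_x + (3)·v_y = 0, i.e. (-6.4051)·v_x + (3)·v_y = 0,
  so v ∝ (b, λ_1 - a) = (3, 6.4051) = u.
  ||u|| = √((3)² + (6.4051)²) = √(50.0256) ≈ 7.0729,
  v_1 = u/||u|| ≈ (0.4242, 0.9056) (||v_1|| = 1).

λ_1 = 17.4051,  λ_2 = 9.5949;  v_1 ≈ (0.4242, 0.9056)


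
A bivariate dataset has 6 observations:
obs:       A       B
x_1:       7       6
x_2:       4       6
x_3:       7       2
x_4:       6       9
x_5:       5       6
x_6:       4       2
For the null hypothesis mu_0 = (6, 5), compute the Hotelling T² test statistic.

Step 1 — sample mean vector:
  mean(A) = (7 + 4 + 7 + 6 + 5 + 4) / 6 = 33/6 = 5.5
  mean(B) = (6 + 6 + 2 + 9 + 6 + 2) / 6 = 31/6 = 5.1667
  x̄ = (5.5, 5.1667),  deviation x̄ - mu_0 = (5.5, 5.1667) - (6, 5) = (-0.5, 0.1667).

Step 2 — sample covariance matrix, S[i,j] = (1/(n-1)) · Σ_k (x_{k,i} - mean_i) · (x_{k,j} - mean_j), divisor n-1 = 5:
  S[A,A] = ((1.5)·(1.5) + (-1.5)·(-1.5) + (1.5)·(1.5) + (0.5)·(0.5) + (-0.5)·(-0.5) + (-1.5)·(-1.5)) / 5 = 9.5/5 = 1.9
  S[A,B] = ((1.5)·(0.8333) + (-1.5)·(0.8333) + (1.5)·(-3.1667) + (0.5)·(3.8333) + (-0.5)·(0.8333) + (-1.5)·(-3.1667)) / 5 = 1.5/5 = 0.3
  S[B,B] = ((0.8333)·(0.8333) + (0.8333)·(0.8333) + (-3.1667)·(-3.1667) + (3.8333)·(3.8333) + (0.8333)·(0.8333) + (-3.1667)·(-3.1667)) / 5 = 36.8333/5 = 7.3667
  S = [[1.9, 0.3],
 [0.3, 7.3667]].

Step 3 — invert S. det(S) = 1.9·7.3667 - (0.3)² = 13.9067.
  S^{-1} = (1/det) · [[d, -b], [-b, a]] = [[0.5297, -0.0216],
 [-0.0216, 0.1366]].

Step 4 — quadratic form (x̄ - mu_0)^T · S^{-1} · (x̄ - mu_0):
  S^{-1} · (x̄ - mu_0) = (-0.2685, 0.0336),
  (x̄ - mu_0)^T · [...] = (-0.5)·(-0.2685) + (0.1667)·(0.0336) = 0.1398.

Step 5 — scale by n: T² = 6 · 0.1398 = 0.8389.

T² ≈ 0.8389


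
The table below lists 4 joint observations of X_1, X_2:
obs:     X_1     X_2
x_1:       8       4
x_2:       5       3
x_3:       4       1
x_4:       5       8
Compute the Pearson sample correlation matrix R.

Step 1 — column means:
  mean(X_1) = (8 + 5 + 4 + 5) / 4 = 22/4 = 5.5
  mean(X_2) = (4 + 3 + 1 + 8) / 4 = 16/4 = 4

Step 2 — sample variances and covariances s[i,j] = (1/(n-1)) · Σ_k (x_{k,i} - mean_i) · (x_{k,j} - mean_j), with n-1 = 3:
  s[X_1,X_1] = ((2.5)·(2.5) + (-0.5)·(-0.5) + (-1.5)·(-1.5) + (-0.5)·(-0.5)) / 3 = 9/3 = 3
  s[X_1,X_2] = ((2.5)·(0) + (-0.5)·(-1) + (-1.5)·(-3) + (-0.5)·(4)) / 3 = 3/3 = 1
  s[X_2,X_2] = ((0)·(0) + (-1)·(-1) + (-3)·(-3) + (4)·(4)) / 3 = 26/3 = 8.6667
  Sample standard deviations s_i = √(s[i,i]):
  s(X_1) = √(3) = 1.7321
  s(X_2) = √(8.6667) = 2.9439

Step 3 — r_{ij} = s_{ij} / (s_i · s_j):
  r[X_1,X_1] = 1 (diagonal).
  r[X_1,X_2] = 1 / (1.7321 · 2.9439) = 1 / 5.099 = 0.1961
  r[X_2,X_2] = 1 (diagonal).

R is symmetric with unit diagonal. Assembling:

R = [[1, 0.1961],
 [0.1961, 1]]


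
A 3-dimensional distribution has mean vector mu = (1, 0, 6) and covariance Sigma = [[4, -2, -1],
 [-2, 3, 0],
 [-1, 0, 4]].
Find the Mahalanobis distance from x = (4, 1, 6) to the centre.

Step 1 — centre the observation: (x - mu) = (3, 1, 0).

Step 2 — invert Sigma (cofactor / det for 3×3, or solve directly):
  Sigma^{-1} = [[0.4138, 0.2759, 0.1034],
 [0.2759, 0.5172, 0.069],
 [0.1034, 0.069, 0.2759]].

Step 3 — form the quadratic (x - mu)^T · Sigma^{-1} · (x - mu):
  Sigma^{-1} · (x - mu) = (1.5172, 1.3448, 0.3793).
  (x - mu)^T · [Sigma^{-1} · (x - mu)] = (3)·(1.5172) + (1)·(1.3448) + (0)·(0.3793) = 5.8966.

Step 4 — take square root: d = √(5.8966) ≈ 2.4283.

d(x, mu) = √(5.8966) ≈ 2.4283


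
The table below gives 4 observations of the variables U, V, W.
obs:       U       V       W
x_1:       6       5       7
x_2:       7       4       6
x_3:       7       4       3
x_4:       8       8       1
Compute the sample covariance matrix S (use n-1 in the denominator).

Step 1 — column means:
  mean(U) = (6 + 7 + 7 + 8) / 4 = 28/4 = 7
  mean(V) = (5 + 4 + 4 + 8) / 4 = 21/4 = 5.25
  mean(W) = (7 + 6 + 3 + 1) / 4 = 17/4 = 4.25

Step 2 — sample covariance S[i,j] = (1/(n-1)) · Σ_k (x_{k,i} - mean_i) · (x_{k,j} - mean_j), with n-1 = 3.
  S[U,U] = ((-1)·(-1) + (0)·(0) + (0)·(0) + (1)·(1)) / 3 = 2/3 = 0.6667
  S[U,V] = ((-1)·(-0.25) + (0)·(-1.25) + (0)·(-1.25) + (1)·(2.75)) / 3 = 3/3 = 1
  S[U,W] = ((-1)·(2.75) + (0)·(1.75) + (0)·(-1.25) + (1)·(-3.25)) / 3 = -6/3 = -2
  S[V,V] = ((-0.25)·(-0.25) + (-1.25)·(-1.25) + (-1.25)·(-1.25) + (2.75)·(2.75)) / 3 = 10.75/3 = 3.5833
  S[V,W] = ((-0.25)·(2.75) + (-1.25)·(1.75) + (-1.25)·(-1.25) + (2.75)·(-3.25)) / 3 = -10.25/3 = -3.4167
  S[W,W] = ((2.75)·(2.75) + (1.75)·(1.75) + (-1.25)·(-1.25) + (-3.25)·(-3.25)) / 3 = 22.75/3 = 7.5833

S is symmetric (S[j,i] = S[i,j]). Assembling:

S = [[0.6667, 1, -2],
 [1, 3.5833, -3.4167],
 [-2, -3.4167, 7.5833]]


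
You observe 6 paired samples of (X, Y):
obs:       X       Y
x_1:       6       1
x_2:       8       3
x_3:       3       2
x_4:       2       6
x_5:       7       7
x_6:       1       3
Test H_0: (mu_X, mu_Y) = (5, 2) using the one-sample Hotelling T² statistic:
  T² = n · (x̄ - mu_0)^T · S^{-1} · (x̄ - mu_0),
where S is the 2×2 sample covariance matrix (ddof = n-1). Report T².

Step 1 — sample mean vector:
  mean(X) = (6 + 8 + 3 + 2 + 7 + 1) / 6 = 27/6 = 4.5
  mean(Y) = (1 + 3 + 2 + 6 + 7 + 3) / 6 = 22/6 = 3.6667
  x̄ = (4.5, 3.6667),  deviation x̄ - mu_0 = (4.5, 3.6667) - (5, 2) = (-0.5, 1.6667).

Step 2 — sample covariance matrix, S[i,j] = (1/(n-1)) · Σ_k (x_{k,i} - mean_i) · (x_{k,j} - mean_j), divisor n-1 = 5:
  S[X,X] = ((1.5)·(1.5) + (3.5)·(3.5) + (-1.5)·(-1.5) + (-2.5)·(-2.5) + (2.5)·(2.5) + (-3.5)·(-3.5)) / 5 = 41.5/5 = 8.3
  S[X,Y] = ((1.5)·(-2.6667) + (3.5)·(-0.6667) + (-1.5)·(-1.6667) + (-2.5)·(2.3333) + (2.5)·(3.3333) + (-3.5)·(-0.6667)) / 5 = 1/5 = 0.2
  S[Y,Y] = ((-2.6667)·(-2.6667) + (-0.6667)·(-0.6667) + (-1.6667)·(-1.6667) + (2.3333)·(2.3333) + (3.3333)·(3.3333) + (-0.6667)·(-0.6667)) / 5 = 27.3333/5 = 5.4667
  S = [[8.3, 0.2],
 [0.2, 5.4667]].

Step 3 — invert S. det(S) = 8.3·5.4667 - (0.2)² = 45.3333.
  S^{-1} = (1/det) · [[d, -b], [-b, a]] = [[0.1206, -0.0044],
 [-0.0044, 0.1831]].

Step 4 — quadratic form (x̄ - mu_0)^T · S^{-1} · (x̄ - mu_0):
  S^{-1} · (x̄ - mu_0) = (-0.0676, 0.3074),
  (x̄ - mu_0)^T · [...] = (-0.5)·(-0.0676) + (1.6667)·(0.3074) = 0.5461.

Step 5 — scale by n: T² = 6 · 0.5461 = 3.2765.

T² ≈ 3.2765


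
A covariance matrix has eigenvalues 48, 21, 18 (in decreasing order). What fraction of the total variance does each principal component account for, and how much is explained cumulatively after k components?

Step 1 — total variance = trace(Sigma) = Σ λ_i = 48 + 21 + 18 = 87.

Step 2 — fraction explained by component i = λ_i / Σ λ:
  PC1: 48/87 = 0.5517
  PC2: 21/87 = 0.2414
  PC3: 18/87 = 0.2069

Step 3 — cumulative fraction after k components = (λ_1 + ... + λ_k) / Σ λ:
  k = 1: 48/87 = 0.5517
  k = 2: (48 + 21)/87 = 69/87 = 0.7931
  k = 3: (48 + 21 + 18)/87 = 87/87 = 1

Summary (fraction, with percent):

explained: PC1 0.5517 (55.17%), PC2 0.2414 (24.14%), PC3 0.2069 (20.69%);  cumulative: 0.5517, 0.7931, 1


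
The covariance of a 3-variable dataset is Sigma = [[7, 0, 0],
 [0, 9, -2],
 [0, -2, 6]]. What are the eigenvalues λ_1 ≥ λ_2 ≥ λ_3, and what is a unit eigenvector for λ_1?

Step 1 — characteristic polynomial p(λ) = det(λI - Sigma) = λ³ - tr·λ² + c_1·λ - det, where tr = trace, c_1 = sum of the principal 2×2 minors, det = det(Sigma):
  tr = 7 + 9 + 6 = 22,
  c_1 = (7·9 - (0)²) + (7·6 - (0)²) + (9·6 - (-2)²) = 63 + 42 + 50 = 155,
  det = 7·(9·6 - (-2)²) - (0)·((0)·6 - (-2)·(0)) + (0)·((0)·(-2) - 9·(0)) = 7·(50) - (0)·(0) + (0)·(0) = 350.
  So p(λ) = λ³ - 22λ² + 155λ - 350.
Step 2 — look for an integer root (rational root theorem: any rational root is an integer divisor of 350). Testing λ = 5:
  p(5) = 125 - 550 + 775 - 350 = 0  ✓
  Dividing out (λ - 5): p(λ) = (λ - 5)(λ² - 17λ + 70).
Step 3 — remaining eigenvalues from the quadratic λ² - 17λ + 70 = 0:
  Δ = 17² - 4·70 = 289 - 280 = 9,  λ = (17 ± √9)/2 = (17 ± 3)/2 = 10 or 7.
  Sorted: λ_1 = 10,  λ_2 = 7,  λ_3 = 5  (check: sum = 22 = tr ✓).

Step 4 — unit eigenvector for λ_1 = 10: v spans the null space of (Sigma - λ_1 I), whose rows are
  r_1 = (-3, 0, 0),  r_2 = (0, -1, -2),  r_3 = (0, -2, -4).
  v is orthogonal to every row, so take v ∝ r_1 × r_2 = ((0)·(-2) - (0)·(-1), (0)·(0) - (-3)·(-2), (-3)·(-1) - (0)·(0)) = (0, -6, 3).
  Rescale (divide by 3; multiply by -1 so the first nonzero entry is positive): u = (0, 2, -1).
  ||u|| = √((0)² + (2)² + (-1)²) = √(5) ≈ 2.2361,  v_1 = u/||u|| ≈ (0, 0.8944, -0.4472) (||v_1|| = 1).

λ_1 = 10,  λ_2 = 7,  λ_3 = 5;  v_1 ≈ (0, 0.8944, -0.4472)


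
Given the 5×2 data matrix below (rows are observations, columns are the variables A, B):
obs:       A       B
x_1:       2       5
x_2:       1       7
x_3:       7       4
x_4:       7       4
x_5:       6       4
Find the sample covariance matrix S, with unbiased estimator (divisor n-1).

Step 1 — column means:
  mean(A) = (2 + 1 + 7 + 7 + 6) / 5 = 23/5 = 4.6
  mean(B) = (5 + 7 + 4 + 4 + 4) / 5 = 24/5 = 4.8

Step 2 — sample covariance S[i,j] = (1/(n-1)) · Σ_k (x_{k,i} - mean_i) · (x_{k,j} - mean_j), with n-1 = 4.
  S[A,A] = ((-2.6)·(-2.6) + (-3.6)·(-3.6) + (2.4)·(2.4) + (2.4)·(2.4) + (1.4)·(1.4)) / 4 = 33.2/4 = 8.3
  S[A,B] = ((-2.6)·(0.2) + (-3.6)·(2.2) + (2.4)·(-0.8) + (2.4)·(-0.8) + (1.4)·(-0.8)) / 4 = -13.4/4 = -3.35
  S[B,B] = ((0.2)·(0.2) + (2.2)·(2.2) + (-0.8)·(-0.8) + (-0.8)·(-0.8) + (-0.8)·(-0.8)) / 4 = 6.8/4 = 1.7

S is symmetric (S[j,i] = S[i,j]). Assembling:

S = [[8.3, -3.35],
 [-3.35, 1.7]]


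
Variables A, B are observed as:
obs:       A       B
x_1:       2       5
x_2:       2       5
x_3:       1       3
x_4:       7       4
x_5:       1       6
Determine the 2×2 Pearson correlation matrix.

Step 1 — column means:
  mean(A) = (2 + 2 + 1 + 7 + 1) / 5 = 13/5 = 2.6
  mean(B) = (5 + 5 + 3 + 4 + 6) / 5 = 23/5 = 4.6

Step 2 — sample variances and covariances s[i,j] = (1/(n-1)) · Σ_k (x_{k,i} - mean_i) · (x_{k,j} - mean_j), with n-1 = 4:
  s[A,A] = ((-0.6)·(-0.6) + (-0.6)·(-0.6) + (-1.6)·(-1.6) + (4.4)·(4.4) + (-1.6)·(-1.6)) / 4 = 25.2/4 = 6.3
  s[A,B] = ((-0.6)·(0.4) + (-0.6)·(0.4) + (-1.6)·(-1.6) + (4.4)·(-0.6) + (-1.6)·(1.4)) / 4 = -2.8/4 = -0.7
  s[B,B] = ((0.4)·(0.4) + (0.4)·(0.4) + (-1.6)·(-1.6) + (-0.6)·(-0.6) + (1.4)·(1.4)) / 4 = 5.2/4 = 1.3
  Sample standard deviations s_i = √(s[i,i]):
  s(A) = √(6.3) = 2.51
  s(B) = √(1.3) = 1.1402

Step 3 — r_{ij} = s_{ij} / (s_i · s_j):
  r[A,A] = 1 (diagonal).
  r[A,B] = -0.7 / (2.51 · 1.1402) = -0.7 / 2.8618 = -0.2446
  r[B,B] = 1 (diagonal).

R is symmetric with unit diagonal. Assembling:

R = [[1, -0.2446],
 [-0.2446, 1]]


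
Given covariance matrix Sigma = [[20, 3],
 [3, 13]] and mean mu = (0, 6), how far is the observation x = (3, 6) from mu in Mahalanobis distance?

Step 1 — centre the observation: (x - mu) = (3, 0).

Step 2 — invert Sigma. det(Sigma) = 20·13 - (3)² = 251.
  Sigma^{-1} = (1/det) · [[d, -b], [-b, a]] = [[0.0518, -0.012],
 [-0.012, 0.0797]].

Step 3 — form the quadratic (x - mu)^T · Sigma^{-1} · (x - mu):
  Sigma^{-1} · (x - mu) = (0.1554, -0.0359).
  (x - mu)^T · [Sigma^{-1} · (x - mu)] = (3)·(0.1554) + (0)·(-0.0359) = 0.4661.

Step 4 — take square root: d = √(0.4661) ≈ 0.6827.

d(x, mu) = √(0.4661) ≈ 0.6827


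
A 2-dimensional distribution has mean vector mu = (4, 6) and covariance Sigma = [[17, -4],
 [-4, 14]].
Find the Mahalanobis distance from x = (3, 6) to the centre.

Step 1 — centre the observation: (x - mu) = (-1, 0).

Step 2 — invert Sigma. det(Sigma) = 17·14 - (-4)² = 222.
  Sigma^{-1} = (1/det) · [[d, -b], [-b, a]] = [[0.0631, 0.018],
 [0.018, 0.0766]].

Step 3 — form the quadratic (x - mu)^T · Sigma^{-1} · (x - mu):
  Sigma^{-1} · (x - mu) = (-0.0631, -0.018).
  (x - mu)^T · [Sigma^{-1} · (x - mu)] = (-1)·(-0.0631) + (0)·(-0.018) = 0.0631.

Step 4 — take square root: d = √(0.0631) ≈ 0.2511.

d(x, mu) = √(0.0631) ≈ 0.2511


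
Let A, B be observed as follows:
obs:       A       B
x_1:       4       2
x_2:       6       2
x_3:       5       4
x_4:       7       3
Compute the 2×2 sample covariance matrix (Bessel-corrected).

Step 1 — column means:
  mean(A) = (4 + 6 + 5 + 7) / 4 = 22/4 = 5.5
  mean(B) = (2 + 2 + 4 + 3) / 4 = 11/4 = 2.75

Step 2 — sample covariance S[i,j] = (1/(n-1)) · Σ_k (x_{k,i} - mean_i) · (x_{k,j} - mean_j), with n-1 = 3.
  S[A,A] = ((-1.5)·(-1.5) + (0.5)·(0.5) + (-0.5)·(-0.5) + (1.5)·(1.5)) / 3 = 5/3 = 1.6667
  S[A,B] = ((-1.5)·(-0.75) + (0.5)·(-0.75) + (-0.5)·(1.25) + (1.5)·(0.25)) / 3 = 0.5/3 = 0.1667
  S[B,B] = ((-0.75)·(-0.75) + (-0.75)·(-0.75) + (1.25)·(1.25) + (0.25)·(0.25)) / 3 = 2.75/3 = 0.9167

S is symmetric (S[j,i] = S[i,j]). Assembling:

S = [[1.6667, 0.1667],
 [0.1667, 0.9167]]


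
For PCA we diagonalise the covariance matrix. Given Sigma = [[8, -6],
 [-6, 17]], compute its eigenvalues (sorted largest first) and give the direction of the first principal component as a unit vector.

Step 1 — characteristic polynomial of 2×2 Sigma:
  det(Sigma - λI) = λ² - trace · λ + det = 0.
  trace = 8 + 17 = 25, det = 8·17 - (-6)² = 100.
Step 2 — discriminant:
  Δ = trace² - 4·det = 625 - 400 = 225.
Step 3 — eigenvalues:
  λ = (trace ± √Δ)/2 = (25 ± 15)/2,
  λ_1 = 20,  λ_2 = 5.

Step 4 — unit eigenvector for λ_1: solve (Sigma - λ_1 I)v = 0. First row:
  (8 - 20)·v_x + (-6)·v_y = 0, i.e. (-12)·v_x + (-6)·v_y = 0,
  so v ∝ (b, λ_1 - a) = (-6, 12); multiply by -1 so the first entry is positive: u = (6, -12).
  ||u|| = √((6)² + (-12)²) = √(180) ≈ 13.4164,
  v_1 = u/||u|| ≈ (0.4472, -0.8944) (||v_1|| = 1).

λ_1 = 20,  λ_2 = 5;  v_1 ≈ (0.4472, -0.8944)


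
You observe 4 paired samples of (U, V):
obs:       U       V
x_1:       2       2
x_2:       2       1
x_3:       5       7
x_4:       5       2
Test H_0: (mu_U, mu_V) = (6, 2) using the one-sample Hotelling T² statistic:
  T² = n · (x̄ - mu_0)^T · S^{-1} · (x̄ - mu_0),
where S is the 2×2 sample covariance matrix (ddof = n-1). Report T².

Step 1 — sample mean vector:
  mean(U) = (2 + 2 + 5 + 5) / 4 = 14/4 = 3.5
  mean(V) = (2 + 1 + 7 + 2) / 4 = 12/4 = 3
  x̄ = (3.5, 3),  deviation x̄ - mu_0 = (3.5, 3) - (6, 2) = (-2.5, 1).

Step 2 — sample covariance matrix, S[i,j] = (1/(n-1)) · Σ_k (x_{k,i} - mean_i) · (x_{k,j} - mean_j), divisor n-1 = 3:
  S[U,U] = ((-1.5)·(-1.5) + (-1.5)·(-1.5) + (1.5)·(1.5) + (1.5)·(1.5)) / 3 = 9/3 = 3
  S[U,V] = ((-1.5)·(-1) + (-1.5)·(-2) + (1.5)·(4) + (1.5)·(-1)) / 3 = 9/3 = 3
  S[V,V] = ((-1)·(-1) + (-2)·(-2) + (4)·(4) + (-1)·(-1)) / 3 = 22/3 = 7.3333
  S = [[3, 3],
 [3, 7.3333]].

Step 3 — invert S. det(S) = 3·7.3333 - (3)² = 13.
  S^{-1} = (1/det) · [[d, -b], [-b, a]] = [[0.5641, -0.2308],
 [-0.2308, 0.2308]].

Step 4 — quadratic form (x̄ - mu_0)^T · S^{-1} · (x̄ - mu_0):
  S^{-1} · (x̄ - mu_0) = (-1.641, 0.8077),
  (x̄ - mu_0)^T · [...] = (-2.5)·(-1.641) + (1)·(0.8077) = 4.9103.

Step 5 — scale by n: T² = 4 · 4.9103 = 19.641.

T² ≈ 19.641
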